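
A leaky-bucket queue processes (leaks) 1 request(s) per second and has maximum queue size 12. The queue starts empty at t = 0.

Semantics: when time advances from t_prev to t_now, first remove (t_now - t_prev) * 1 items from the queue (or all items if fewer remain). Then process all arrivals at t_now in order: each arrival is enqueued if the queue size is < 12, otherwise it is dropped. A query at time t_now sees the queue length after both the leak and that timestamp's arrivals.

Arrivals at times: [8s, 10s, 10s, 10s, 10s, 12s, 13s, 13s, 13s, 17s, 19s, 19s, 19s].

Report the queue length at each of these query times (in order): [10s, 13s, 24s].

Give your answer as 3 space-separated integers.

Queue lengths at query times:
  query t=10s: backlog = 4
  query t=13s: backlog = 5
  query t=24s: backlog = 0

Answer: 4 5 0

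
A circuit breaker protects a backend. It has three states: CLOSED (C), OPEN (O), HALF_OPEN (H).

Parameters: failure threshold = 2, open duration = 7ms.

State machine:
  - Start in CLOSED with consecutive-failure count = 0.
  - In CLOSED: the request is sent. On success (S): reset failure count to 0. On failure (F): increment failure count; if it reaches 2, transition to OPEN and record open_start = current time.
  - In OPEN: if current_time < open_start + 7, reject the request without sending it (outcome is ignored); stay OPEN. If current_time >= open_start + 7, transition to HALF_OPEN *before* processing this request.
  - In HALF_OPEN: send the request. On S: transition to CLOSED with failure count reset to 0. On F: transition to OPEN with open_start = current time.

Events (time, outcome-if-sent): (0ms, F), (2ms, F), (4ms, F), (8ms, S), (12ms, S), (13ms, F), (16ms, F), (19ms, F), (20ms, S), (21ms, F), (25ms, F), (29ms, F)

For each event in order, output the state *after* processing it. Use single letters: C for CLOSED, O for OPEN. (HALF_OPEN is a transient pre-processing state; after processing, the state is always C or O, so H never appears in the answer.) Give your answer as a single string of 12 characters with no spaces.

State after each event:
  event#1 t=0ms outcome=F: state=CLOSED
  event#2 t=2ms outcome=F: state=OPEN
  event#3 t=4ms outcome=F: state=OPEN
  event#4 t=8ms outcome=S: state=OPEN
  event#5 t=12ms outcome=S: state=CLOSED
  event#6 t=13ms outcome=F: state=CLOSED
  event#7 t=16ms outcome=F: state=OPEN
  event#8 t=19ms outcome=F: state=OPEN
  event#9 t=20ms outcome=S: state=OPEN
  event#10 t=21ms outcome=F: state=OPEN
  event#11 t=25ms outcome=F: state=OPEN
  event#12 t=29ms outcome=F: state=OPEN

Answer: COOOCCOOOOOO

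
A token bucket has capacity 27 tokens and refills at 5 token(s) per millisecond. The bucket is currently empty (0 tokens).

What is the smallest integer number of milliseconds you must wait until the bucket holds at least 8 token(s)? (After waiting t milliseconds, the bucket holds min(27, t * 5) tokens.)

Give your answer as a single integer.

Answer: 2

Derivation:
Need t * 5 >= 8, so t >= 8/5.
Smallest integer t = ceil(8/5) = 2.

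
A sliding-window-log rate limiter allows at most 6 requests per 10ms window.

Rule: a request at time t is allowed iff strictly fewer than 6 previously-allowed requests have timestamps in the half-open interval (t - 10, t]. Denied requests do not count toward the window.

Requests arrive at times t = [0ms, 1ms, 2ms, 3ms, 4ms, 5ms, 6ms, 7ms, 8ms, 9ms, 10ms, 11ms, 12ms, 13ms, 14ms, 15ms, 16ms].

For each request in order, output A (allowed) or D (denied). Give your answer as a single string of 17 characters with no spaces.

Tracking allowed requests in the window:
  req#1 t=0ms: ALLOW
  req#2 t=1ms: ALLOW
  req#3 t=2ms: ALLOW
  req#4 t=3ms: ALLOW
  req#5 t=4ms: ALLOW
  req#6 t=5ms: ALLOW
  req#7 t=6ms: DENY
  req#8 t=7ms: DENY
  req#9 t=8ms: DENY
  req#10 t=9ms: DENY
  req#11 t=10ms: ALLOW
  req#12 t=11ms: ALLOW
  req#13 t=12ms: ALLOW
  req#14 t=13ms: ALLOW
  req#15 t=14ms: ALLOW
  req#16 t=15ms: ALLOW
  req#17 t=16ms: DENY

Answer: AAAAAADDDDAAAAAAD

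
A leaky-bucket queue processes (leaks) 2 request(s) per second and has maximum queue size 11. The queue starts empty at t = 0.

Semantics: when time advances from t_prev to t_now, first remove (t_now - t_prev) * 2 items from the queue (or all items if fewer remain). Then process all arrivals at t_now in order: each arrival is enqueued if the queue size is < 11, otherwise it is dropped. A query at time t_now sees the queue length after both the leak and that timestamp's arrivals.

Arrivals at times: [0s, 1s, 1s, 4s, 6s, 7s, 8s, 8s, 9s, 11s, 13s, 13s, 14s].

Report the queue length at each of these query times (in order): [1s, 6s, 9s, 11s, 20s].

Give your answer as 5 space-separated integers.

Queue lengths at query times:
  query t=1s: backlog = 2
  query t=6s: backlog = 1
  query t=9s: backlog = 1
  query t=11s: backlog = 1
  query t=20s: backlog = 0

Answer: 2 1 1 1 0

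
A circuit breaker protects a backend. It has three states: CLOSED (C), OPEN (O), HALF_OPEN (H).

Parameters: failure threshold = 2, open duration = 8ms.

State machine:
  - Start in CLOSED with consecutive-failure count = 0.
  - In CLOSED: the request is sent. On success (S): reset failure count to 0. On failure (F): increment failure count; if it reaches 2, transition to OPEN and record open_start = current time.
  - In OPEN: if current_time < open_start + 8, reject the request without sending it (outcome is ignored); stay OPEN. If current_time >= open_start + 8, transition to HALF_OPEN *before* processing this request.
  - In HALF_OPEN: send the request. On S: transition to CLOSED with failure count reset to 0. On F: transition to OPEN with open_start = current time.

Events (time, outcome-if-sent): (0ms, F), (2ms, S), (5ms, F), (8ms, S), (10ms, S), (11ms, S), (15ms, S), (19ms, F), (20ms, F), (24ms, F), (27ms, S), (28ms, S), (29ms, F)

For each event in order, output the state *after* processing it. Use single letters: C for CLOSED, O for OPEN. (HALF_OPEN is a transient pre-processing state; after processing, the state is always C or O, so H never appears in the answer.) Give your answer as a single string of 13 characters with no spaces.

State after each event:
  event#1 t=0ms outcome=F: state=CLOSED
  event#2 t=2ms outcome=S: state=CLOSED
  event#3 t=5ms outcome=F: state=CLOSED
  event#4 t=8ms outcome=S: state=CLOSED
  event#5 t=10ms outcome=S: state=CLOSED
  event#6 t=11ms outcome=S: state=CLOSED
  event#7 t=15ms outcome=S: state=CLOSED
  event#8 t=19ms outcome=F: state=CLOSED
  event#9 t=20ms outcome=F: state=OPEN
  event#10 t=24ms outcome=F: state=OPEN
  event#11 t=27ms outcome=S: state=OPEN
  event#12 t=28ms outcome=S: state=CLOSED
  event#13 t=29ms outcome=F: state=CLOSED

Answer: CCCCCCCCOOOCC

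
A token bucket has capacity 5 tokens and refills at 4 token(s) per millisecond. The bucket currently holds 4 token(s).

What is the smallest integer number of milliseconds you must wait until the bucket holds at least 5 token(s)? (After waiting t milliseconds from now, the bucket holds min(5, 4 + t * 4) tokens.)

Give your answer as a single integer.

Need 4 + t * 4 >= 5, so t >= 1/4.
Smallest integer t = ceil(1/4) = 1.

Answer: 1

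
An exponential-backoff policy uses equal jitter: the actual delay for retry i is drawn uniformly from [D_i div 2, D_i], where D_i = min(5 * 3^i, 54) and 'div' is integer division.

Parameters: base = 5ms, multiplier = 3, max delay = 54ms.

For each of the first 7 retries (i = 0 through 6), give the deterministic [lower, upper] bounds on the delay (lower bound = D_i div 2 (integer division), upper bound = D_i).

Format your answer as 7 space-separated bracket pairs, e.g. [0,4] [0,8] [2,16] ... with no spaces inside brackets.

Answer: [2,5] [7,15] [22,45] [27,54] [27,54] [27,54] [27,54]

Derivation:
Computing bounds per retry:
  i=0: D_i=min(5*3^0,54)=5, bounds=[2,5]
  i=1: D_i=min(5*3^1,54)=15, bounds=[7,15]
  i=2: D_i=min(5*3^2,54)=45, bounds=[22,45]
  i=3: D_i=min(5*3^3,54)=54, bounds=[27,54]
  i=4: D_i=min(5*3^4,54)=54, bounds=[27,54]
  i=5: D_i=min(5*3^5,54)=54, bounds=[27,54]
  i=6: D_i=min(5*3^6,54)=54, bounds=[27,54]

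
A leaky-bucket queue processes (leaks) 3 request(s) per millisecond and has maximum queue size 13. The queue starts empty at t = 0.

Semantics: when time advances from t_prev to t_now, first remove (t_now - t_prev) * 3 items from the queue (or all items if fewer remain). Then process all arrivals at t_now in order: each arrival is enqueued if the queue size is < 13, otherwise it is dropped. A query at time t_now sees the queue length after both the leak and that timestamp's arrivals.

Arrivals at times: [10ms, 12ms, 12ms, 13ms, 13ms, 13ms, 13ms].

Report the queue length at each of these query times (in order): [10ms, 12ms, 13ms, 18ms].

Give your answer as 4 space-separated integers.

Answer: 1 2 4 0

Derivation:
Queue lengths at query times:
  query t=10ms: backlog = 1
  query t=12ms: backlog = 2
  query t=13ms: backlog = 4
  query t=18ms: backlog = 0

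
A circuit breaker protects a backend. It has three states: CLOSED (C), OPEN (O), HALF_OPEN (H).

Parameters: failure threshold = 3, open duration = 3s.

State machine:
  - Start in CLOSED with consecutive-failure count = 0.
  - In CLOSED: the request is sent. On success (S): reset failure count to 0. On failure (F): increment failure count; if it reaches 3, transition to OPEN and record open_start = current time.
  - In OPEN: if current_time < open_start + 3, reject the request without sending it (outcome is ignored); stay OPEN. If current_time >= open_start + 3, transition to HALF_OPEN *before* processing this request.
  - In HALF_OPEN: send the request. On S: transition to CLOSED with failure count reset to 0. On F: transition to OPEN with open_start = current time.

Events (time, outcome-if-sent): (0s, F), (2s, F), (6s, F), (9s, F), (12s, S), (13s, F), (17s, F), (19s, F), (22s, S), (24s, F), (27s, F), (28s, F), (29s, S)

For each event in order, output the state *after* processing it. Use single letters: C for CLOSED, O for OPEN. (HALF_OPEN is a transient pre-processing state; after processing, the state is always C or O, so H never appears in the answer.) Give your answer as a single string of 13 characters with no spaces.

State after each event:
  event#1 t=0s outcome=F: state=CLOSED
  event#2 t=2s outcome=F: state=CLOSED
  event#3 t=6s outcome=F: state=OPEN
  event#4 t=9s outcome=F: state=OPEN
  event#5 t=12s outcome=S: state=CLOSED
  event#6 t=13s outcome=F: state=CLOSED
  event#7 t=17s outcome=F: state=CLOSED
  event#8 t=19s outcome=F: state=OPEN
  event#9 t=22s outcome=S: state=CLOSED
  event#10 t=24s outcome=F: state=CLOSED
  event#11 t=27s outcome=F: state=CLOSED
  event#12 t=28s outcome=F: state=OPEN
  event#13 t=29s outcome=S: state=OPEN

Answer: CCOOCCCOCCCOO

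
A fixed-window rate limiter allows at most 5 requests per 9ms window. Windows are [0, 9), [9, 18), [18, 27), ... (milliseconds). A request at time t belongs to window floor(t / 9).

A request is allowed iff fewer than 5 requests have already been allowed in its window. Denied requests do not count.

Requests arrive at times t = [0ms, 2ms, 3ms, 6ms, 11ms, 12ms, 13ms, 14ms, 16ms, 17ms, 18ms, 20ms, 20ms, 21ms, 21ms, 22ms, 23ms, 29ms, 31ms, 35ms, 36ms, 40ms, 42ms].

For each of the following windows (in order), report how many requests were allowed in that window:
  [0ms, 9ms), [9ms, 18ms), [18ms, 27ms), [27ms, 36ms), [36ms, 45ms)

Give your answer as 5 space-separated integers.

Processing requests:
  req#1 t=0ms (window 0): ALLOW
  req#2 t=2ms (window 0): ALLOW
  req#3 t=3ms (window 0): ALLOW
  req#4 t=6ms (window 0): ALLOW
  req#5 t=11ms (window 1): ALLOW
  req#6 t=12ms (window 1): ALLOW
  req#7 t=13ms (window 1): ALLOW
  req#8 t=14ms (window 1): ALLOW
  req#9 t=16ms (window 1): ALLOW
  req#10 t=17ms (window 1): DENY
  req#11 t=18ms (window 2): ALLOW
  req#12 t=20ms (window 2): ALLOW
  req#13 t=20ms (window 2): ALLOW
  req#14 t=21ms (window 2): ALLOW
  req#15 t=21ms (window 2): ALLOW
  req#16 t=22ms (window 2): DENY
  req#17 t=23ms (window 2): DENY
  req#18 t=29ms (window 3): ALLOW
  req#19 t=31ms (window 3): ALLOW
  req#20 t=35ms (window 3): ALLOW
  req#21 t=36ms (window 4): ALLOW
  req#22 t=40ms (window 4): ALLOW
  req#23 t=42ms (window 4): ALLOW

Allowed counts by window: 4 5 5 3 3

Answer: 4 5 5 3 3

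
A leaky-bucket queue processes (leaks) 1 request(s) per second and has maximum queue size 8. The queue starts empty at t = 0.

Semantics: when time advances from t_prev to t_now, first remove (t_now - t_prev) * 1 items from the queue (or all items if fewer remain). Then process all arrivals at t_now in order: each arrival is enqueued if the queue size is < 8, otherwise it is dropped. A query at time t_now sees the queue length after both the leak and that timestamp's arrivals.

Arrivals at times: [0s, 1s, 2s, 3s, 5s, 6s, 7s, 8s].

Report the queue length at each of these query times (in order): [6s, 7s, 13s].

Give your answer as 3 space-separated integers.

Answer: 1 1 0

Derivation:
Queue lengths at query times:
  query t=6s: backlog = 1
  query t=7s: backlog = 1
  query t=13s: backlog = 0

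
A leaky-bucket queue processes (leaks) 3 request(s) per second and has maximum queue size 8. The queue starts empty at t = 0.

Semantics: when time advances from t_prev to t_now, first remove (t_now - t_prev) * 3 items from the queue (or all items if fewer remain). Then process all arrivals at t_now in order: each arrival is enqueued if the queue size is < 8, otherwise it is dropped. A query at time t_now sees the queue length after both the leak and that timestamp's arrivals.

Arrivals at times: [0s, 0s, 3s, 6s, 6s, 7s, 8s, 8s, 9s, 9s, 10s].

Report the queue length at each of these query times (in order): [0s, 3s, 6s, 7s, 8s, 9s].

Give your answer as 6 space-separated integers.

Answer: 2 1 2 1 2 2

Derivation:
Queue lengths at query times:
  query t=0s: backlog = 2
  query t=3s: backlog = 1
  query t=6s: backlog = 2
  query t=7s: backlog = 1
  query t=8s: backlog = 2
  query t=9s: backlog = 2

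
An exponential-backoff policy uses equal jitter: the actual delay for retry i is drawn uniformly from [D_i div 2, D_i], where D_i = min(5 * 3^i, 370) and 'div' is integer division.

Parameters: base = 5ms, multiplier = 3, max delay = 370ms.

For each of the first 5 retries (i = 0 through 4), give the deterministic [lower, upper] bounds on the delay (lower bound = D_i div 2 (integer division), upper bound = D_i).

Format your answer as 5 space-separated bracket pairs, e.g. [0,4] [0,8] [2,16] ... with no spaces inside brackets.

Computing bounds per retry:
  i=0: D_i=min(5*3^0,370)=5, bounds=[2,5]
  i=1: D_i=min(5*3^1,370)=15, bounds=[7,15]
  i=2: D_i=min(5*3^2,370)=45, bounds=[22,45]
  i=3: D_i=min(5*3^3,370)=135, bounds=[67,135]
  i=4: D_i=min(5*3^4,370)=370, bounds=[185,370]

Answer: [2,5] [7,15] [22,45] [67,135] [185,370]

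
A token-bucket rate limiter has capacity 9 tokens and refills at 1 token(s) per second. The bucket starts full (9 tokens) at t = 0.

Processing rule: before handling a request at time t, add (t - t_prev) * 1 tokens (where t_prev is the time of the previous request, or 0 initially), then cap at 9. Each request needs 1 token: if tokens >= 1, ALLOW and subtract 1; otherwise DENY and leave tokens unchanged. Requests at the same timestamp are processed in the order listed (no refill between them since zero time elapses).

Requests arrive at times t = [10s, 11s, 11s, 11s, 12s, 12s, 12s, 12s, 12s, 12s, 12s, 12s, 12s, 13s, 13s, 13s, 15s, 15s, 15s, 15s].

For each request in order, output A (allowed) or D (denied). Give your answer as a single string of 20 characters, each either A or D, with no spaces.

Answer: AAAAAAAAAAADDADDAADD

Derivation:
Simulating step by step:
  req#1 t=10s: ALLOW
  req#2 t=11s: ALLOW
  req#3 t=11s: ALLOW
  req#4 t=11s: ALLOW
  req#5 t=12s: ALLOW
  req#6 t=12s: ALLOW
  req#7 t=12s: ALLOW
  req#8 t=12s: ALLOW
  req#9 t=12s: ALLOW
  req#10 t=12s: ALLOW
  req#11 t=12s: ALLOW
  req#12 t=12s: DENY
  req#13 t=12s: DENY
  req#14 t=13s: ALLOW
  req#15 t=13s: DENY
  req#16 t=13s: DENY
  req#17 t=15s: ALLOW
  req#18 t=15s: ALLOW
  req#19 t=15s: DENY
  req#20 t=15s: DENY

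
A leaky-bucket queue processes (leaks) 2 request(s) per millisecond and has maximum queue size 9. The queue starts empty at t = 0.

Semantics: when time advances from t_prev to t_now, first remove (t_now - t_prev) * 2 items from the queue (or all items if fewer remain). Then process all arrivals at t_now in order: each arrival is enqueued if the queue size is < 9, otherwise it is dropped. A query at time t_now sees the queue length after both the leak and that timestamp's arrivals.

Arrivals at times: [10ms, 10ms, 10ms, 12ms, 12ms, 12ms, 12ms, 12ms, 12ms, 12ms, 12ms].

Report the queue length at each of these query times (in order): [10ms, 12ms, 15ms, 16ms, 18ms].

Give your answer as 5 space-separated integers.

Answer: 3 8 2 0 0

Derivation:
Queue lengths at query times:
  query t=10ms: backlog = 3
  query t=12ms: backlog = 8
  query t=15ms: backlog = 2
  query t=16ms: backlog = 0
  query t=18ms: backlog = 0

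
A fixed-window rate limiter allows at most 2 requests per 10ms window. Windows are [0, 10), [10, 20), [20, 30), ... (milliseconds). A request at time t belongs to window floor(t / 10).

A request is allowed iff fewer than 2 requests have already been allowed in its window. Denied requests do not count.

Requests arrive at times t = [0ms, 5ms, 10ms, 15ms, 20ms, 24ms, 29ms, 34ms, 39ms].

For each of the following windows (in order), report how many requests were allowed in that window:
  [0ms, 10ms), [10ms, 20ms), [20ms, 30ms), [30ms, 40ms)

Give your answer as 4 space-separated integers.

Answer: 2 2 2 2

Derivation:
Processing requests:
  req#1 t=0ms (window 0): ALLOW
  req#2 t=5ms (window 0): ALLOW
  req#3 t=10ms (window 1): ALLOW
  req#4 t=15ms (window 1): ALLOW
  req#5 t=20ms (window 2): ALLOW
  req#6 t=24ms (window 2): ALLOW
  req#7 t=29ms (window 2): DENY
  req#8 t=34ms (window 3): ALLOW
  req#9 t=39ms (window 3): ALLOW

Allowed counts by window: 2 2 2 2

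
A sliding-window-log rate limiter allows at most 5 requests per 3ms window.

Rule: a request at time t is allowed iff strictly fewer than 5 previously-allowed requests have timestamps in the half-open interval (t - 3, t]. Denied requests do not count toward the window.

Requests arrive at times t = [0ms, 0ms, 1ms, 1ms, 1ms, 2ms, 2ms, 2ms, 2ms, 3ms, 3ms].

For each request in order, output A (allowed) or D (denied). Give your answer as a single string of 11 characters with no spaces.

Answer: AAAAADDDDAA

Derivation:
Tracking allowed requests in the window:
  req#1 t=0ms: ALLOW
  req#2 t=0ms: ALLOW
  req#3 t=1ms: ALLOW
  req#4 t=1ms: ALLOW
  req#5 t=1ms: ALLOW
  req#6 t=2ms: DENY
  req#7 t=2ms: DENY
  req#8 t=2ms: DENY
  req#9 t=2ms: DENY
  req#10 t=3ms: ALLOW
  req#11 t=3ms: ALLOW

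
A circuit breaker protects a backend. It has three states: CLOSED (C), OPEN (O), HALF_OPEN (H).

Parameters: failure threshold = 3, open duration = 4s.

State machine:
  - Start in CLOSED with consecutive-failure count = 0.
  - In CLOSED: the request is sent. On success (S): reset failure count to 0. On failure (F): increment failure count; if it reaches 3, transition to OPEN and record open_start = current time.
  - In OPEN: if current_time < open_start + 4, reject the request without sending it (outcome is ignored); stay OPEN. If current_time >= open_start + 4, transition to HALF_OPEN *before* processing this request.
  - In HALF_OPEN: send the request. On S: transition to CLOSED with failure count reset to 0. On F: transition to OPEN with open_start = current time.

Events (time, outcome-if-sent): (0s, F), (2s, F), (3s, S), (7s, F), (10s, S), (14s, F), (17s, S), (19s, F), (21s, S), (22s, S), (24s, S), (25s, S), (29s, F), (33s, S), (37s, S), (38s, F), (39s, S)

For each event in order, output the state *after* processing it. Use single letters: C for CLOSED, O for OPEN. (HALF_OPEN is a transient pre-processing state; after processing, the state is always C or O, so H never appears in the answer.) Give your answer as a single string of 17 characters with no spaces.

Answer: CCCCCCCCCCCCCCCCC

Derivation:
State after each event:
  event#1 t=0s outcome=F: state=CLOSED
  event#2 t=2s outcome=F: state=CLOSED
  event#3 t=3s outcome=S: state=CLOSED
  event#4 t=7s outcome=F: state=CLOSED
  event#5 t=10s outcome=S: state=CLOSED
  event#6 t=14s outcome=F: state=CLOSED
  event#7 t=17s outcome=S: state=CLOSED
  event#8 t=19s outcome=F: state=CLOSED
  event#9 t=21s outcome=S: state=CLOSED
  event#10 t=22s outcome=S: state=CLOSED
  event#11 t=24s outcome=S: state=CLOSED
  event#12 t=25s outcome=S: state=CLOSED
  event#13 t=29s outcome=F: state=CLOSED
  event#14 t=33s outcome=S: state=CLOSED
  event#15 t=37s outcome=S: state=CLOSED
  event#16 t=38s outcome=F: state=CLOSED
  event#17 t=39s outcome=S: state=CLOSED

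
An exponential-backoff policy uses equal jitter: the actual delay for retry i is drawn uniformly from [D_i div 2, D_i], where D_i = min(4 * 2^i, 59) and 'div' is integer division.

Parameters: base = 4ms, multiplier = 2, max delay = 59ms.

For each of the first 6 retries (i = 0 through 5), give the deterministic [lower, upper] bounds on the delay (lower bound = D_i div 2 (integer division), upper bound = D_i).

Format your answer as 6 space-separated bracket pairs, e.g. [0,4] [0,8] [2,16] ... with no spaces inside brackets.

Answer: [2,4] [4,8] [8,16] [16,32] [29,59] [29,59]

Derivation:
Computing bounds per retry:
  i=0: D_i=min(4*2^0,59)=4, bounds=[2,4]
  i=1: D_i=min(4*2^1,59)=8, bounds=[4,8]
  i=2: D_i=min(4*2^2,59)=16, bounds=[8,16]
  i=3: D_i=min(4*2^3,59)=32, bounds=[16,32]
  i=4: D_i=min(4*2^4,59)=59, bounds=[29,59]
  i=5: D_i=min(4*2^5,59)=59, bounds=[29,59]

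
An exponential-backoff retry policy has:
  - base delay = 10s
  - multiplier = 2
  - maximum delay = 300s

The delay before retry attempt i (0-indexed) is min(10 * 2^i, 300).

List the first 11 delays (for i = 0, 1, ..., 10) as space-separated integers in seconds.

Answer: 10 20 40 80 160 300 300 300 300 300 300

Derivation:
Computing each delay:
  i=0: min(10*2^0, 300) = 10
  i=1: min(10*2^1, 300) = 20
  i=2: min(10*2^2, 300) = 40
  i=3: min(10*2^3, 300) = 80
  i=4: min(10*2^4, 300) = 160
  i=5: min(10*2^5, 300) = 300
  i=6: min(10*2^6, 300) = 300
  i=7: min(10*2^7, 300) = 300
  i=8: min(10*2^8, 300) = 300
  i=9: min(10*2^9, 300) = 300
  i=10: min(10*2^10, 300) = 300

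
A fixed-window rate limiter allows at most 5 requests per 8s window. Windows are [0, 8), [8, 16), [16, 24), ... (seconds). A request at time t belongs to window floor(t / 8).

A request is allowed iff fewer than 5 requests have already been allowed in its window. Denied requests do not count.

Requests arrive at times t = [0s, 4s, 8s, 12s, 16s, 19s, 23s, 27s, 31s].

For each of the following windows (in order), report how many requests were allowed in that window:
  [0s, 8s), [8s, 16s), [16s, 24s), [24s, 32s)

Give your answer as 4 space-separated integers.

Processing requests:
  req#1 t=0s (window 0): ALLOW
  req#2 t=4s (window 0): ALLOW
  req#3 t=8s (window 1): ALLOW
  req#4 t=12s (window 1): ALLOW
  req#5 t=16s (window 2): ALLOW
  req#6 t=19s (window 2): ALLOW
  req#7 t=23s (window 2): ALLOW
  req#8 t=27s (window 3): ALLOW
  req#9 t=31s (window 3): ALLOW

Allowed counts by window: 2 2 3 2

Answer: 2 2 3 2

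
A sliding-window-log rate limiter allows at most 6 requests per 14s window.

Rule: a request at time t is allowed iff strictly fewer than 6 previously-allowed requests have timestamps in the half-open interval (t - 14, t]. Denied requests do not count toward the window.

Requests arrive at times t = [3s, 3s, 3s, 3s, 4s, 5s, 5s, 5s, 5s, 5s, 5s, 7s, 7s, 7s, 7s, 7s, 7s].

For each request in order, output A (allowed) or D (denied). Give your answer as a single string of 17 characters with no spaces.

Answer: AAAAAADDDDDDDDDDD

Derivation:
Tracking allowed requests in the window:
  req#1 t=3s: ALLOW
  req#2 t=3s: ALLOW
  req#3 t=3s: ALLOW
  req#4 t=3s: ALLOW
  req#5 t=4s: ALLOW
  req#6 t=5s: ALLOW
  req#7 t=5s: DENY
  req#8 t=5s: DENY
  req#9 t=5s: DENY
  req#10 t=5s: DENY
  req#11 t=5s: DENY
  req#12 t=7s: DENY
  req#13 t=7s: DENY
  req#14 t=7s: DENY
  req#15 t=7s: DENY
  req#16 t=7s: DENY
  req#17 t=7s: DENY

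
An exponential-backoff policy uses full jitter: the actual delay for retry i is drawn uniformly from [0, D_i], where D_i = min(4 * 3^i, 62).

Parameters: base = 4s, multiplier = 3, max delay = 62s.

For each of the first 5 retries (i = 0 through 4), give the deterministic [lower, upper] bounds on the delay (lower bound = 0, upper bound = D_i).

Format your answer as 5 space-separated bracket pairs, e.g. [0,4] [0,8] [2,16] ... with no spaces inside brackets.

Answer: [0,4] [0,12] [0,36] [0,62] [0,62]

Derivation:
Computing bounds per retry:
  i=0: D_i=min(4*3^0,62)=4, bounds=[0,4]
  i=1: D_i=min(4*3^1,62)=12, bounds=[0,12]
  i=2: D_i=min(4*3^2,62)=36, bounds=[0,36]
  i=3: D_i=min(4*3^3,62)=62, bounds=[0,62]
  i=4: D_i=min(4*3^4,62)=62, bounds=[0,62]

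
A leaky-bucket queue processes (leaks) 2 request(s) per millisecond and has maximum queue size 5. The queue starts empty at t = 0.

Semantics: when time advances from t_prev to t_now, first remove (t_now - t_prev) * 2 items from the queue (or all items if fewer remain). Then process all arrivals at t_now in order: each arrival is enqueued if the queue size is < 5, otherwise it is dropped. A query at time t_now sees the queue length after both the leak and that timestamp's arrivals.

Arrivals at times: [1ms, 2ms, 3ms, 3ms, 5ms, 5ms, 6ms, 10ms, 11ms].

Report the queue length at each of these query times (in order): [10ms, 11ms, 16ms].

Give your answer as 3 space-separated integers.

Queue lengths at query times:
  query t=10ms: backlog = 1
  query t=11ms: backlog = 1
  query t=16ms: backlog = 0

Answer: 1 1 0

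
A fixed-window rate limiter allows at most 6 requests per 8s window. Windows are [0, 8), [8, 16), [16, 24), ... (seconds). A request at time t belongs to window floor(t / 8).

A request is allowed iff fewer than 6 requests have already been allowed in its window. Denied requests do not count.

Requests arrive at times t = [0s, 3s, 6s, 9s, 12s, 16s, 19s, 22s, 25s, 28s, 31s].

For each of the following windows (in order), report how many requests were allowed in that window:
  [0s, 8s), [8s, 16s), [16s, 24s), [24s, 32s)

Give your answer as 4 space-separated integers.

Processing requests:
  req#1 t=0s (window 0): ALLOW
  req#2 t=3s (window 0): ALLOW
  req#3 t=6s (window 0): ALLOW
  req#4 t=9s (window 1): ALLOW
  req#5 t=12s (window 1): ALLOW
  req#6 t=16s (window 2): ALLOW
  req#7 t=19s (window 2): ALLOW
  req#8 t=22s (window 2): ALLOW
  req#9 t=25s (window 3): ALLOW
  req#10 t=28s (window 3): ALLOW
  req#11 t=31s (window 3): ALLOW

Allowed counts by window: 3 2 3 3

Answer: 3 2 3 3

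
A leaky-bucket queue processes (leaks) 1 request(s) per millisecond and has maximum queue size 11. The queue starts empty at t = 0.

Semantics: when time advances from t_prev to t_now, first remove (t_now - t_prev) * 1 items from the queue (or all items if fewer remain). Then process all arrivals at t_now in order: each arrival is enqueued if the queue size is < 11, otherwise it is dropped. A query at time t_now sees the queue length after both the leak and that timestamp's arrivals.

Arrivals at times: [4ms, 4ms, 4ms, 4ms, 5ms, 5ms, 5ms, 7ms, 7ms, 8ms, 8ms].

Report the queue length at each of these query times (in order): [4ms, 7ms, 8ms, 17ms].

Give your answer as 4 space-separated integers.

Answer: 4 6 7 0

Derivation:
Queue lengths at query times:
  query t=4ms: backlog = 4
  query t=7ms: backlog = 6
  query t=8ms: backlog = 7
  query t=17ms: backlog = 0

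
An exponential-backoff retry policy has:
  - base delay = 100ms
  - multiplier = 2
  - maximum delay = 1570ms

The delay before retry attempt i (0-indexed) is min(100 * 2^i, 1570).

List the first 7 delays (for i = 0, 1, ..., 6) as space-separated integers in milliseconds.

Answer: 100 200 400 800 1570 1570 1570

Derivation:
Computing each delay:
  i=0: min(100*2^0, 1570) = 100
  i=1: min(100*2^1, 1570) = 200
  i=2: min(100*2^2, 1570) = 400
  i=3: min(100*2^3, 1570) = 800
  i=4: min(100*2^4, 1570) = 1570
  i=5: min(100*2^5, 1570) = 1570
  i=6: min(100*2^6, 1570) = 1570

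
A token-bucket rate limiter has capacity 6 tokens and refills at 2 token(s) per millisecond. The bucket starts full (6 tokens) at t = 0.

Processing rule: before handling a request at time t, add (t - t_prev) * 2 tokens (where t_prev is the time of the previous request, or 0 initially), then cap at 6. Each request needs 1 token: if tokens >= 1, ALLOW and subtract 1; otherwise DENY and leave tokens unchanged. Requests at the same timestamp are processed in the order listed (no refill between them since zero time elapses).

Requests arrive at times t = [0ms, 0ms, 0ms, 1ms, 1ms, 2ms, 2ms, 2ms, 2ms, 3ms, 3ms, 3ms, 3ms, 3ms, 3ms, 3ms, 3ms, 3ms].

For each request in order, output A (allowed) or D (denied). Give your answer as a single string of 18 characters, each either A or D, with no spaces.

Answer: AAAAAAAAAAAADDDDDD

Derivation:
Simulating step by step:
  req#1 t=0ms: ALLOW
  req#2 t=0ms: ALLOW
  req#3 t=0ms: ALLOW
  req#4 t=1ms: ALLOW
  req#5 t=1ms: ALLOW
  req#6 t=2ms: ALLOW
  req#7 t=2ms: ALLOW
  req#8 t=2ms: ALLOW
  req#9 t=2ms: ALLOW
  req#10 t=3ms: ALLOW
  req#11 t=3ms: ALLOW
  req#12 t=3ms: ALLOW
  req#13 t=3ms: DENY
  req#14 t=3ms: DENY
  req#15 t=3ms: DENY
  req#16 t=3ms: DENY
  req#17 t=3ms: DENY
  req#18 t=3ms: DENY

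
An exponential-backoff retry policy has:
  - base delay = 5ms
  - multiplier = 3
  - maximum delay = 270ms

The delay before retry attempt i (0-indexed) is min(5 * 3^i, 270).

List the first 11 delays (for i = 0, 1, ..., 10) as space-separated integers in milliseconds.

Answer: 5 15 45 135 270 270 270 270 270 270 270

Derivation:
Computing each delay:
  i=0: min(5*3^0, 270) = 5
  i=1: min(5*3^1, 270) = 15
  i=2: min(5*3^2, 270) = 45
  i=3: min(5*3^3, 270) = 135
  i=4: min(5*3^4, 270) = 270
  i=5: min(5*3^5, 270) = 270
  i=6: min(5*3^6, 270) = 270
  i=7: min(5*3^7, 270) = 270
  i=8: min(5*3^8, 270) = 270
  i=9: min(5*3^9, 270) = 270
  i=10: min(5*3^10, 270) = 270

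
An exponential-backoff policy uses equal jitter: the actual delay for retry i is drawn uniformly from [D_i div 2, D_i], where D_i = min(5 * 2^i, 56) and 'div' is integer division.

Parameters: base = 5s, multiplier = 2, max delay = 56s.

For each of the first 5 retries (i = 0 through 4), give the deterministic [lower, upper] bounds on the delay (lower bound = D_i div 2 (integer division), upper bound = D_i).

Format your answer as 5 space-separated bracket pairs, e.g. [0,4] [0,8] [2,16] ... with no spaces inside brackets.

Answer: [2,5] [5,10] [10,20] [20,40] [28,56]

Derivation:
Computing bounds per retry:
  i=0: D_i=min(5*2^0,56)=5, bounds=[2,5]
  i=1: D_i=min(5*2^1,56)=10, bounds=[5,10]
  i=2: D_i=min(5*2^2,56)=20, bounds=[10,20]
  i=3: D_i=min(5*2^3,56)=40, bounds=[20,40]
  i=4: D_i=min(5*2^4,56)=56, bounds=[28,56]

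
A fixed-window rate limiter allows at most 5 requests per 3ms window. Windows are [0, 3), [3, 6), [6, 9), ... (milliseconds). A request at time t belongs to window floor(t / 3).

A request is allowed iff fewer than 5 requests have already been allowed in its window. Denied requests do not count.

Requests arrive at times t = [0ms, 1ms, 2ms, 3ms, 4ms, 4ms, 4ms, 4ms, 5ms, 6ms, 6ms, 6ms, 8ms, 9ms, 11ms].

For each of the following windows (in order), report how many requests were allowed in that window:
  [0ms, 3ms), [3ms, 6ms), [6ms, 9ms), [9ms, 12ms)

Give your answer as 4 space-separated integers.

Processing requests:
  req#1 t=0ms (window 0): ALLOW
  req#2 t=1ms (window 0): ALLOW
  req#3 t=2ms (window 0): ALLOW
  req#4 t=3ms (window 1): ALLOW
  req#5 t=4ms (window 1): ALLOW
  req#6 t=4ms (window 1): ALLOW
  req#7 t=4ms (window 1): ALLOW
  req#8 t=4ms (window 1): ALLOW
  req#9 t=5ms (window 1): DENY
  req#10 t=6ms (window 2): ALLOW
  req#11 t=6ms (window 2): ALLOW
  req#12 t=6ms (window 2): ALLOW
  req#13 t=8ms (window 2): ALLOW
  req#14 t=9ms (window 3): ALLOW
  req#15 t=11ms (window 3): ALLOW

Allowed counts by window: 3 5 4 2

Answer: 3 5 4 2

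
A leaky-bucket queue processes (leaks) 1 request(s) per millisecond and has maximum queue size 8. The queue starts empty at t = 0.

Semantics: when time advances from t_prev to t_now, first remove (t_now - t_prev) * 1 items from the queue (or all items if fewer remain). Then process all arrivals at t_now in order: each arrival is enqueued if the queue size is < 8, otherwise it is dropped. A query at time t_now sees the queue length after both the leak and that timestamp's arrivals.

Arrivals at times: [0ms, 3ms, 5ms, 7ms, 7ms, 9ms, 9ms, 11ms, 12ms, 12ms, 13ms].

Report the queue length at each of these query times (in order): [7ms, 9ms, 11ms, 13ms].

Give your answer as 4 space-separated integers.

Answer: 2 2 1 2

Derivation:
Queue lengths at query times:
  query t=7ms: backlog = 2
  query t=9ms: backlog = 2
  query t=11ms: backlog = 1
  query t=13ms: backlog = 2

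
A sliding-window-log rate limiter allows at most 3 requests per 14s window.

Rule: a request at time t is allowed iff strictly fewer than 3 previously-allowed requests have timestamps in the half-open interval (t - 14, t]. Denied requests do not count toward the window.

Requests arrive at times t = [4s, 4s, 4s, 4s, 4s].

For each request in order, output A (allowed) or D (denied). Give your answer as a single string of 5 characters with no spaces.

Answer: AAADD

Derivation:
Tracking allowed requests in the window:
  req#1 t=4s: ALLOW
  req#2 t=4s: ALLOW
  req#3 t=4s: ALLOW
  req#4 t=4s: DENY
  req#5 t=4s: DENY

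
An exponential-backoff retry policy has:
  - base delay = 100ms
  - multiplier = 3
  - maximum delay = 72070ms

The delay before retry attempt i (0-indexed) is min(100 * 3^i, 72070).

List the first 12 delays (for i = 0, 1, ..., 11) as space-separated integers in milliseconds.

Answer: 100 300 900 2700 8100 24300 72070 72070 72070 72070 72070 72070

Derivation:
Computing each delay:
  i=0: min(100*3^0, 72070) = 100
  i=1: min(100*3^1, 72070) = 300
  i=2: min(100*3^2, 72070) = 900
  i=3: min(100*3^3, 72070) = 2700
  i=4: min(100*3^4, 72070) = 8100
  i=5: min(100*3^5, 72070) = 24300
  i=6: min(100*3^6, 72070) = 72070
  i=7: min(100*3^7, 72070) = 72070
  i=8: min(100*3^8, 72070) = 72070
  i=9: min(100*3^9, 72070) = 72070
  i=10: min(100*3^10, 72070) = 72070
  i=11: min(100*3^11, 72070) = 72070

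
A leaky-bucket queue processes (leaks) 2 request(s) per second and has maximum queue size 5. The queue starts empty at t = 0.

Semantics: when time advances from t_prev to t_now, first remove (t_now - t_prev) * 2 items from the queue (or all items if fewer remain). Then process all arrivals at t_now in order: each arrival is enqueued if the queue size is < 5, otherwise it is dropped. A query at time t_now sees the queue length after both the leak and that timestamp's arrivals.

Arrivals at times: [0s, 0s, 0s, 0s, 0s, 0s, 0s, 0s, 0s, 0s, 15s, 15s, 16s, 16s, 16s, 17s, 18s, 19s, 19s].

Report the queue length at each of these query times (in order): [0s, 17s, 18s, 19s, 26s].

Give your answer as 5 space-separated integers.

Queue lengths at query times:
  query t=0s: backlog = 5
  query t=17s: backlog = 2
  query t=18s: backlog = 1
  query t=19s: backlog = 2
  query t=26s: backlog = 0

Answer: 5 2 1 2 0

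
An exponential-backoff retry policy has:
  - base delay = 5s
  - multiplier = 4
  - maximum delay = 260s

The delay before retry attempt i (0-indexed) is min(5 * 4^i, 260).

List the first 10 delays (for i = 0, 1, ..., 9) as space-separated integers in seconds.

Answer: 5 20 80 260 260 260 260 260 260 260

Derivation:
Computing each delay:
  i=0: min(5*4^0, 260) = 5
  i=1: min(5*4^1, 260) = 20
  i=2: min(5*4^2, 260) = 80
  i=3: min(5*4^3, 260) = 260
  i=4: min(5*4^4, 260) = 260
  i=5: min(5*4^5, 260) = 260
  i=6: min(5*4^6, 260) = 260
  i=7: min(5*4^7, 260) = 260
  i=8: min(5*4^8, 260) = 260
  i=9: min(5*4^9, 260) = 260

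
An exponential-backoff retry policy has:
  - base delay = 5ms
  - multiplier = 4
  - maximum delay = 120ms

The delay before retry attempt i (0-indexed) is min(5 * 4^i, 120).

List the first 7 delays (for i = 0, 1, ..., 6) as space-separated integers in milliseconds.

Computing each delay:
  i=0: min(5*4^0, 120) = 5
  i=1: min(5*4^1, 120) = 20
  i=2: min(5*4^2, 120) = 80
  i=3: min(5*4^3, 120) = 120
  i=4: min(5*4^4, 120) = 120
  i=5: min(5*4^5, 120) = 120
  i=6: min(5*4^6, 120) = 120

Answer: 5 20 80 120 120 120 120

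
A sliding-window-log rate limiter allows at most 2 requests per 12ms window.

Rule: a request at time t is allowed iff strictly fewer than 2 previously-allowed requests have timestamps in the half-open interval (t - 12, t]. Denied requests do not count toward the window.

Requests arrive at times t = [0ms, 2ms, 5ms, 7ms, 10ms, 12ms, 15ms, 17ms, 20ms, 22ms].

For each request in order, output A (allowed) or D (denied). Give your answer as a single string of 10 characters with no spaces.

Tracking allowed requests in the window:
  req#1 t=0ms: ALLOW
  req#2 t=2ms: ALLOW
  req#3 t=5ms: DENY
  req#4 t=7ms: DENY
  req#5 t=10ms: DENY
  req#6 t=12ms: ALLOW
  req#7 t=15ms: ALLOW
  req#8 t=17ms: DENY
  req#9 t=20ms: DENY
  req#10 t=22ms: DENY

Answer: AADDDAADDD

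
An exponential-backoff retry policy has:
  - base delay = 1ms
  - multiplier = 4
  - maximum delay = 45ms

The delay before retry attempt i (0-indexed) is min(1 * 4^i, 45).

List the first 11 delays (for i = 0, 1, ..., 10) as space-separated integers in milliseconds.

Answer: 1 4 16 45 45 45 45 45 45 45 45

Derivation:
Computing each delay:
  i=0: min(1*4^0, 45) = 1
  i=1: min(1*4^1, 45) = 4
  i=2: min(1*4^2, 45) = 16
  i=3: min(1*4^3, 45) = 45
  i=4: min(1*4^4, 45) = 45
  i=5: min(1*4^5, 45) = 45
  i=6: min(1*4^6, 45) = 45
  i=7: min(1*4^7, 45) = 45
  i=8: min(1*4^8, 45) = 45
  i=9: min(1*4^9, 45) = 45
  i=10: min(1*4^10, 45) = 45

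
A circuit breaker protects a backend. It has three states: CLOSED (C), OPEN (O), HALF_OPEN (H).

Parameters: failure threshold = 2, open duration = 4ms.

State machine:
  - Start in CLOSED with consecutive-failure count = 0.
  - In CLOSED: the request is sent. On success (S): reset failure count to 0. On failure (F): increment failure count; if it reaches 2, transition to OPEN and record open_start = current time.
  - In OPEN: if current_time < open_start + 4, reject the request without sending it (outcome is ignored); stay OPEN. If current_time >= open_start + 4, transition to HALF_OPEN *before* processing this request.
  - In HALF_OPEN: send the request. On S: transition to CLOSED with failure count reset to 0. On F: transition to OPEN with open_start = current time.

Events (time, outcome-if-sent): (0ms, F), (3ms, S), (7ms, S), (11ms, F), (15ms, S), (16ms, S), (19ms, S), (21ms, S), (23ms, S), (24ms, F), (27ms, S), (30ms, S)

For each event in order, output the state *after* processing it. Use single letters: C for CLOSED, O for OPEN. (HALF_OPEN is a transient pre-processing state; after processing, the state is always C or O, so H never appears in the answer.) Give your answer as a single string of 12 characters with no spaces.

Answer: CCCCCCCCCCCC

Derivation:
State after each event:
  event#1 t=0ms outcome=F: state=CLOSED
  event#2 t=3ms outcome=S: state=CLOSED
  event#3 t=7ms outcome=S: state=CLOSED
  event#4 t=11ms outcome=F: state=CLOSED
  event#5 t=15ms outcome=S: state=CLOSED
  event#6 t=16ms outcome=S: state=CLOSED
  event#7 t=19ms outcome=S: state=CLOSED
  event#8 t=21ms outcome=S: state=CLOSED
  event#9 t=23ms outcome=S: state=CLOSED
  event#10 t=24ms outcome=F: state=CLOSED
  event#11 t=27ms outcome=S: state=CLOSED
  event#12 t=30ms outcome=S: state=CLOSED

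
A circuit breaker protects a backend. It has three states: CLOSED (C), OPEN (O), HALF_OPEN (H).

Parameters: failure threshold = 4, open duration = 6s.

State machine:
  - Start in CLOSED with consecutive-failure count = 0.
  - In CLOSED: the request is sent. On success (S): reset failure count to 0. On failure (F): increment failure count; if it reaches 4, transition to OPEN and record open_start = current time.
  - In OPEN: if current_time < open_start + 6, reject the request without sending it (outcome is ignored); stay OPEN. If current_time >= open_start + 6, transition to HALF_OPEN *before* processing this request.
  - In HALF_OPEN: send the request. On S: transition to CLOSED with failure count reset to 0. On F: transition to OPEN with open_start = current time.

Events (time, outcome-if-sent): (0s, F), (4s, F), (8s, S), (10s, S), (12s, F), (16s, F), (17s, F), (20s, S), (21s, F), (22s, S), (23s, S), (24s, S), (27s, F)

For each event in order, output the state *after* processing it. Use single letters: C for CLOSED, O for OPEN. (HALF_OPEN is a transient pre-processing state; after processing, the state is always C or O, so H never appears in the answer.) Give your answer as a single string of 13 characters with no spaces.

Answer: CCCCCCCCCCCCC

Derivation:
State after each event:
  event#1 t=0s outcome=F: state=CLOSED
  event#2 t=4s outcome=F: state=CLOSED
  event#3 t=8s outcome=S: state=CLOSED
  event#4 t=10s outcome=S: state=CLOSED
  event#5 t=12s outcome=F: state=CLOSED
  event#6 t=16s outcome=F: state=CLOSED
  event#7 t=17s outcome=F: state=CLOSED
  event#8 t=20s outcome=S: state=CLOSED
  event#9 t=21s outcome=F: state=CLOSED
  event#10 t=22s outcome=S: state=CLOSED
  event#11 t=23s outcome=S: state=CLOSED
  event#12 t=24s outcome=S: state=CLOSED
  event#13 t=27s outcome=F: state=CLOSED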